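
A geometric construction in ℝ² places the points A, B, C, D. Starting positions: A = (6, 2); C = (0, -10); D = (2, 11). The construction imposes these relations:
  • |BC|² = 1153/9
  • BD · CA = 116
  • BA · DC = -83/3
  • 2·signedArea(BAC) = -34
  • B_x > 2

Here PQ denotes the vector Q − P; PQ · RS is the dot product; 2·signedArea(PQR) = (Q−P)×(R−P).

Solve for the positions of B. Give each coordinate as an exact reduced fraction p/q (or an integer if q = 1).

1. B_x = 8/3  [BA · DC = -83/3 ∩ BD · CA = 116]
2. B_y = 1  [BA · DC = -83/3 ∩ BD · CA = 116]
   → B = (8/3, 1)

B = (8/3, 1)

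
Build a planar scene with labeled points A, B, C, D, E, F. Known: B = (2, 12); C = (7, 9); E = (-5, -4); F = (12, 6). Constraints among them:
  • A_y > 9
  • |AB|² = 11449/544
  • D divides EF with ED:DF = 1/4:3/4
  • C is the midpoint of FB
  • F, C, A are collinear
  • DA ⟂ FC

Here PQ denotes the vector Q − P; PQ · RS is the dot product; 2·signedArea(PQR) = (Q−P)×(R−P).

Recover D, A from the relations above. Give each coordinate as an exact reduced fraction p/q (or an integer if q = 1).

1. D_x = -3/4  [D divides EF with ED:DF = 1/4:3/4]
2. D_y = -3/2  [D divides EF with ED:DF = 1/4:3/4]
   → D = (-3/4, -3/2)
3. A_x = 807/136  [F, C, A are collinear ∩ DA ⟂ FC]
4. A_y = 1311/136  [F, C, A are collinear ∩ DA ⟂ FC]
   → A = (807/136, 1311/136)

A = (807/136, 1311/136)
D = (-3/4, -3/2)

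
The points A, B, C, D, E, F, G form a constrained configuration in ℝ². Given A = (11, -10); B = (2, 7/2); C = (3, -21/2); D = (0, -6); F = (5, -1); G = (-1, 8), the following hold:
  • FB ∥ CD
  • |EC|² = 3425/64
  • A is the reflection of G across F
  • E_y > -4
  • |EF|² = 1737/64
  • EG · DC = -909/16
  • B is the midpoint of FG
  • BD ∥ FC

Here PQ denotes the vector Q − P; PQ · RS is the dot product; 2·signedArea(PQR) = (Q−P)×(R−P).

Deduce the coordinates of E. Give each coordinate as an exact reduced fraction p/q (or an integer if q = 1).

E = (1/2, -29/8)

1. E_x = 1/2  [line -3·x + 9/2·y + 285/16 = 0 ∩ |EC|² = 3425/64]
2. E_y = -29/8  [line -3·x + 9/2·y + 285/16 = 0 ∩ |EC|² = 3425/64]
   → E = (1/2, -29/8)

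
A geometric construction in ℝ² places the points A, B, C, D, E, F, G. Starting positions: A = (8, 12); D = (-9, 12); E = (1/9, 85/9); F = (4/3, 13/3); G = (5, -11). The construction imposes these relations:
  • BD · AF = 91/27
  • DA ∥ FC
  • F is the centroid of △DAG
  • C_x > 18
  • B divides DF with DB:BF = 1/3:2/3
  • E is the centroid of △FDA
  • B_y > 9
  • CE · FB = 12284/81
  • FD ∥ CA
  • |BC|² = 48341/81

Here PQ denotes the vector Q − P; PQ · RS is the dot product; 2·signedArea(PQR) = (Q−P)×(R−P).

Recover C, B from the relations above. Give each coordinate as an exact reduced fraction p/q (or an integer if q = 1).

B = (-50/9, 85/9)
C = (55/3, 13/3)

1. C_x = 55/3  [FD ∥ CA ∩ DA ∥ FC]
2. C_y = 13/3  [FD ∥ CA ∩ DA ∥ FC]
   → C = (55/3, 13/3)
3. B_x = -50/9  [B divides DF with DB:BF = 1/3:2/3]
4. B_y = 85/9  [B divides DF with DB:BF = 1/3:2/3]
   → B = (-50/9, 85/9)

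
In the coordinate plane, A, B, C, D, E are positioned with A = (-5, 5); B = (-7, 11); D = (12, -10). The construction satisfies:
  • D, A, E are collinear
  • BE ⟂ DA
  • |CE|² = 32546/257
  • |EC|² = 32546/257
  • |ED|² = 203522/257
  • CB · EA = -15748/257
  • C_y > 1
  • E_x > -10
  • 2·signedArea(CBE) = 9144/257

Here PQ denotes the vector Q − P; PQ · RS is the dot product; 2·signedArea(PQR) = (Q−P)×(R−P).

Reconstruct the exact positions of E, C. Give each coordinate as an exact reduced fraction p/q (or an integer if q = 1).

C = (0, 2)
E = (-2339/257, 2215/257)

1. E_x = -2339/257  [D, A, E are collinear ∩ BE ⟂ DA]
2. E_y = 2215/257  [D, A, E are collinear ∩ BE ⟂ DA]
   → E = (-2339/257, 2215/257)
3. C_x = 0  [line 612/257·x + -540/257·y + 1080/257 = 0 ∩ |CE|² = 32546/257]
4. C_y = 2  [line 612/257·x + -540/257·y + 1080/257 = 0 ∩ |CE|² = 32546/257]
   → C = (0, 2)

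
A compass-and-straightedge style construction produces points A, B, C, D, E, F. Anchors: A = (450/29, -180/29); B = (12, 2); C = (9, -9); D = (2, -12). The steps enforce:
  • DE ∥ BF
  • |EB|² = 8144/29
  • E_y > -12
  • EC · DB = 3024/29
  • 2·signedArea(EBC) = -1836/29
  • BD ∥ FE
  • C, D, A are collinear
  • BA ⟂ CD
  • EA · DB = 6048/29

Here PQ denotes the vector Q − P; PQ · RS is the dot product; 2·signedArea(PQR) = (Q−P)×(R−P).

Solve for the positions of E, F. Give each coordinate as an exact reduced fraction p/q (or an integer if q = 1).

E = (72/29, -342/29)
F = (362/29, 64/29)

1. E_x = 72/29  [EC · DB = 3024/29 ∩ 2·signedArea(EBC) = -1836/29]
2. E_y = -342/29  [EC · DB = 3024/29 ∩ 2·signedArea(EBC) = -1836/29]
   → E = (72/29, -342/29)
3. F_x = 362/29  [BD ∥ FE ∩ DE ∥ BF]
4. F_y = 64/29  [BD ∥ FE ∩ DE ∥ BF]
   → F = (362/29, 64/29)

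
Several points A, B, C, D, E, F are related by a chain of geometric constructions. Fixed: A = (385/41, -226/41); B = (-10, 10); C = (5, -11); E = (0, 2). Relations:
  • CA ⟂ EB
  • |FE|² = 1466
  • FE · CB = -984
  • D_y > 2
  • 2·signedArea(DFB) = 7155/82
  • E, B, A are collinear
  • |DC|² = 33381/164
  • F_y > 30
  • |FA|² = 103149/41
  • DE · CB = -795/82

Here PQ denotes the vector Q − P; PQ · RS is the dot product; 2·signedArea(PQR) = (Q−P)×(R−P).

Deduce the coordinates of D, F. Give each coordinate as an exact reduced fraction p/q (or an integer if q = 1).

D = (-25/82, 92/41)
F = (-25, 31)

1. D_x = -25/82  [line 15·x + -21·y + 4239/82 = 0 ∩ |DC|² = 33381/164]
2. D_y = 92/41  [line 15·x + -21·y + 4239/82 = 0 ∩ |DC|² = 33381/164]
   → D = (-25/82, 92/41)
3. F_x = -25  [2·signedArea(DFB) = 7155/82 ∩ FE · CB = -984]
4. F_y = 31  [2·signedArea(DFB) = 7155/82 ∩ FE · CB = -984]
   → F = (-25, 31)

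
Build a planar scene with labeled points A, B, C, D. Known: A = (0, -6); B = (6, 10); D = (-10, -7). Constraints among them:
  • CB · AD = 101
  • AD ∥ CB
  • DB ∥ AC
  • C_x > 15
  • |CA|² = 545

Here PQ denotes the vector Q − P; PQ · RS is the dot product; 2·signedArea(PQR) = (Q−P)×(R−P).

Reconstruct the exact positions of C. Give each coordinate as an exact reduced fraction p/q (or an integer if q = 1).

C = (16, 11)

1. C_x = 16  [AD ∥ CB ∩ DB ∥ AC]
2. C_y = 11  [AD ∥ CB ∩ DB ∥ AC]
   → C = (16, 11)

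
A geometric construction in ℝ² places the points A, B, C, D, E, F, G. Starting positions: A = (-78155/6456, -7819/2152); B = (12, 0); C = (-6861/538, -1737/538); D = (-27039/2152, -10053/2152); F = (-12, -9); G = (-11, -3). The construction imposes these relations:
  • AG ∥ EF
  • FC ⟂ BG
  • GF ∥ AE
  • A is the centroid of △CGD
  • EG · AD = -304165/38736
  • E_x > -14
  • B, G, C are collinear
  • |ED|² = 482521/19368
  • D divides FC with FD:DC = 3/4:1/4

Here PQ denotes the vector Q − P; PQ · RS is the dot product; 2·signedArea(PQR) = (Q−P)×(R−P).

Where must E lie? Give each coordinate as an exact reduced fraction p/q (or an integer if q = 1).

E = (-84611/6456, -20731/2152)

1. E_x = -84611/6456  [AG ∥ EF ∩ GF ∥ AE]
2. E_y = -20731/2152  [AG ∥ EF ∩ GF ∥ AE]
   → E = (-84611/6456, -20731/2152)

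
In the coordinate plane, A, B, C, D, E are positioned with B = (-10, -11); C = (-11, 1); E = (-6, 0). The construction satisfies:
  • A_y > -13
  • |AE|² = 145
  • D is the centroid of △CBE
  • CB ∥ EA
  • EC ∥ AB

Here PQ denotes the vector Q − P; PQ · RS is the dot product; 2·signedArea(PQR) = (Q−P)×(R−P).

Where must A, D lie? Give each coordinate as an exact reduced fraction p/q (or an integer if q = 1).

A = (-5, -12)
D = (-9, -10/3)

1. A_x = -5  [EC ∥ AB ∩ CB ∥ EA]
2. A_y = -12  [EC ∥ AB ∩ CB ∥ EA]
   → A = (-5, -12)
3. D_x = -9  [D is the centroid of △CBE]
4. D_y = -10/3  [D is the centroid of △CBE]
   → D = (-9, -10/3)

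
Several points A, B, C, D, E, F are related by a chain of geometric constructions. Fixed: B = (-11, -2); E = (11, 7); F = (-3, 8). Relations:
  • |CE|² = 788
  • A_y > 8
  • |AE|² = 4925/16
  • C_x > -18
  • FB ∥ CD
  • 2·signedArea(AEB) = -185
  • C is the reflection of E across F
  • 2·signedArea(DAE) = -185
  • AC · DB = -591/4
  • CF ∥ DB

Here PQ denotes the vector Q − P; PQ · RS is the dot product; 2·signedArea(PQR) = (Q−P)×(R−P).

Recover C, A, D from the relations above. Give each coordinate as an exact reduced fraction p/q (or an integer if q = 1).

1. C_x = -17  [C is the reflection of E across F]
2. C_y = 9  [C is the reflection of E across F]
   → C = (-17, 9)
3. D_x = -25  [CF ∥ DB ∩ FB ∥ CD]
4. D_y = -1  [CF ∥ DB ∩ FB ∥ CD]
   → D = (-25, -1)
5. A_x = -13/2  [AC · DB = -591/4 ∩ 2·signedArea(DAE) = -185]
6. A_y = 33/4  [AC · DB = -591/4 ∩ 2·signedArea(DAE) = -185]
   → A = (-13/2, 33/4)

A = (-13/2, 33/4)
C = (-17, 9)
D = (-25, -1)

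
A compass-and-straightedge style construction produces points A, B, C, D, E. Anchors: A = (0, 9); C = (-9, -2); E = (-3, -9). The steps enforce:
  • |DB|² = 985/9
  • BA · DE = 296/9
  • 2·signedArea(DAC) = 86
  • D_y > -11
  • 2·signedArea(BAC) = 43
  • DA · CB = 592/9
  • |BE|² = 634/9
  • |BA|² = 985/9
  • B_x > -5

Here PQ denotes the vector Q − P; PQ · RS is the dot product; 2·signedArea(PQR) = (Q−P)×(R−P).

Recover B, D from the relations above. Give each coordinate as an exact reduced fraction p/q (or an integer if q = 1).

1. B_x = -4  [line 11·x + -9·y + 38 = 0 ∩ |BE|² = 634/9]
2. B_y = -2/3  [line 11·x + -9·y + 38 = 0 ∩ |BE|² = 634/9]
   → B = (-4, -2/3)
3. D_x = -8  [DA · CB = 592/9 ∩ 2·signedArea(DAC) = 86]
4. D_y = -31/3  [DA · CB = 592/9 ∩ 2·signedArea(DAC) = 86]
   → D = (-8, -31/3)

B = (-4, -2/3)
D = (-8, -31/3)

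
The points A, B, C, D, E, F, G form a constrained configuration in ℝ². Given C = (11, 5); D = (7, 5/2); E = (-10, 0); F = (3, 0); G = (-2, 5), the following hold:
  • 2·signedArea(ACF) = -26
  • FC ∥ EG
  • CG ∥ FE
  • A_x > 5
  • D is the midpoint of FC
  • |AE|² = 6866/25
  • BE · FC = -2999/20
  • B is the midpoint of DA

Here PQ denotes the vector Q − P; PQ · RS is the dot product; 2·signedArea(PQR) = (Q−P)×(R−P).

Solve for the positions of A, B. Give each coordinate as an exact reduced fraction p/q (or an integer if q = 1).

1. A_x = 29/5  [line 5·x + -8·y + 11 = 0 ∩ |AE|² = 6866/25]
2. A_y = 5  [line 5·x + -8·y + 11 = 0 ∩ |AE|² = 6866/25]
   → A = (29/5, 5)
3. B_x = 32/5  [B is the midpoint of DA]
4. B_y = 15/4  [B is the midpoint of DA]
   → B = (32/5, 15/4)

A = (29/5, 5)
B = (32/5, 15/4)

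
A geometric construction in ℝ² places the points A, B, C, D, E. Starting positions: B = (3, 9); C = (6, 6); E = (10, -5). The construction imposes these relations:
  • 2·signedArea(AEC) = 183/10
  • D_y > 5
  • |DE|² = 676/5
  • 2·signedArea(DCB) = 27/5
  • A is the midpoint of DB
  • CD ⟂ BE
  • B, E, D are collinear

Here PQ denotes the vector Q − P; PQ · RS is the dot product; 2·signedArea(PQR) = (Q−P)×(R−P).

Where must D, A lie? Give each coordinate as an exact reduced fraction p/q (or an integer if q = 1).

A = (39/10, 36/5)
D = (24/5, 27/5)

1. D_x = 24/5  [B, E, D are collinear ∩ CD ⟂ BE]
2. D_y = 27/5  [B, E, D are collinear ∩ CD ⟂ BE]
   → D = (24/5, 27/5)
3. A_x = 39/10  [A is the midpoint of DB]
4. A_y = 36/5  [A is the midpoint of DB]
   → A = (39/10, 36/5)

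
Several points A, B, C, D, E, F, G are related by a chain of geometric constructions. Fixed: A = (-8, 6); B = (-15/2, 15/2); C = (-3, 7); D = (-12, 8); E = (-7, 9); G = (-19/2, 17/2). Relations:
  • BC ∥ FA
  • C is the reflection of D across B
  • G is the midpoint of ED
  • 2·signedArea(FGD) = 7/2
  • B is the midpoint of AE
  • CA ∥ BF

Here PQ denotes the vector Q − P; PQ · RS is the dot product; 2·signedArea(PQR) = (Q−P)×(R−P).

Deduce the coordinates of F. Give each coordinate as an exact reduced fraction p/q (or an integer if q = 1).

1. F_x = -25/2  [BC ∥ FA ∩ CA ∥ BF]
2. F_y = 13/2  [BC ∥ FA ∩ CA ∥ BF]
   → F = (-25/2, 13/2)

F = (-25/2, 13/2)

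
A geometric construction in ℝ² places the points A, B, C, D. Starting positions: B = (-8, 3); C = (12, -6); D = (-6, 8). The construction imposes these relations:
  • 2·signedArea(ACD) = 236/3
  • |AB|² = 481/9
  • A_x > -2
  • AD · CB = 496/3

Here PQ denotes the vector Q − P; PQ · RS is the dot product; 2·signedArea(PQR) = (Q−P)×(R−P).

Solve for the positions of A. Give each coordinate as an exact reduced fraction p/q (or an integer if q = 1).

1. A_x = -4/3  [2·signedArea(ACD) = 236/3 ∩ AD · CB = 496/3]
2. A_y = 0  [2·signedArea(ACD) = 236/3 ∩ AD · CB = 496/3]
   → A = (-4/3, 0)

A = (-4/3, 0)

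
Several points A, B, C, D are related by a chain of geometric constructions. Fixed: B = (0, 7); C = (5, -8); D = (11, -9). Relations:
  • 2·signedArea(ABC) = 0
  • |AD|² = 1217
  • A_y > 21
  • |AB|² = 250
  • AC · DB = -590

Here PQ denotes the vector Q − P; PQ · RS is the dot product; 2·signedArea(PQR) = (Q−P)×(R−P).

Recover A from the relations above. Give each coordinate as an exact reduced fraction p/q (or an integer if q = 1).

1. A_x = -5  [2·signedArea(ABC) = 0 ∩ AC · DB = -590]
2. A_y = 22  [2·signedArea(ABC) = 0 ∩ AC · DB = -590]
   → A = (-5, 22)

A = (-5, 22)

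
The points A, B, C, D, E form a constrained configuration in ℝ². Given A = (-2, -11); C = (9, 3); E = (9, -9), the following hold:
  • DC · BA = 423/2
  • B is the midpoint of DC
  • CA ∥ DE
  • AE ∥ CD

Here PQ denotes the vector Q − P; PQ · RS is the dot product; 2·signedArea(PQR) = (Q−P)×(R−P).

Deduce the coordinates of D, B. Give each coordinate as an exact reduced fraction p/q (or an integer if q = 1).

1. D_x = 20  [CA ∥ DE ∩ AE ∥ CD]
2. D_y = 5  [CA ∥ DE ∩ AE ∥ CD]
   → D = (20, 5)
3. B_x = 29/2  [B is the midpoint of DC]
4. B_y = 4  [B is the midpoint of DC]
   → B = (29/2, 4)

B = (29/2, 4)
D = (20, 5)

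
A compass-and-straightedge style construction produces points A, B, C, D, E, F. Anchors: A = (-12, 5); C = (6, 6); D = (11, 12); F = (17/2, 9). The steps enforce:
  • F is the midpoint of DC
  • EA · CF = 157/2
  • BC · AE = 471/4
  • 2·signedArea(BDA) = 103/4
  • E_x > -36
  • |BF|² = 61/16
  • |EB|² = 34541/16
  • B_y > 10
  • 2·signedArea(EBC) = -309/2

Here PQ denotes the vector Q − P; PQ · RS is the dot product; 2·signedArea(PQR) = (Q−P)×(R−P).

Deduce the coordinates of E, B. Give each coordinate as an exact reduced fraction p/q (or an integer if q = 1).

1. B_x = 39/4  [line 7·x + -23·y + 693/4 = 0 ∩ |BF|² = 61/16]
2. B_y = 21/2  [line 7·x + -23·y + 693/4 = 0 ∩ |BF|² = 61/16]
   → B = (39/4, 21/2)
3. E_x = -35  [2·signedArea(EBC) = -309/2 ∩ BC · AE = 471/4]
4. E_y = -2  [2·signedArea(EBC) = -309/2 ∩ BC · AE = 471/4]
   → E = (-35, -2)

B = (39/4, 21/2)
E = (-35, -2)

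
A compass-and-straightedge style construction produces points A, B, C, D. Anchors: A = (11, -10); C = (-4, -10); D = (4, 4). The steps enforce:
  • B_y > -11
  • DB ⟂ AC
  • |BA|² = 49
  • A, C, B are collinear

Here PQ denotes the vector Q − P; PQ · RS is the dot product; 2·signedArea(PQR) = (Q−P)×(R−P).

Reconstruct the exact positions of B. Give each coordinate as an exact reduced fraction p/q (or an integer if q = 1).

1. B_x = 4  [A, C, B are collinear ∩ DB ⟂ AC]
2. B_y = -10  [A, C, B are collinear ∩ DB ⟂ AC]
   → B = (4, -10)

B = (4, -10)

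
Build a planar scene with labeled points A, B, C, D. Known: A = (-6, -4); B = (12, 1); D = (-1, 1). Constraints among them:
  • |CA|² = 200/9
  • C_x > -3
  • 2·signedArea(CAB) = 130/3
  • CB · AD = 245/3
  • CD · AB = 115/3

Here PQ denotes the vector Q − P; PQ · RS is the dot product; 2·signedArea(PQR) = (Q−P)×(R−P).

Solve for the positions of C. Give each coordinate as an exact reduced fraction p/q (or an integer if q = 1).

1. C_x = -8/3  [CB · AD = 245/3 ∩ 2·signedArea(CAB) = 130/3]
2. C_y = -2/3  [CB · AD = 245/3 ∩ 2·signedArea(CAB) = 130/3]
   → C = (-8/3, -2/3)

C = (-8/3, -2/3)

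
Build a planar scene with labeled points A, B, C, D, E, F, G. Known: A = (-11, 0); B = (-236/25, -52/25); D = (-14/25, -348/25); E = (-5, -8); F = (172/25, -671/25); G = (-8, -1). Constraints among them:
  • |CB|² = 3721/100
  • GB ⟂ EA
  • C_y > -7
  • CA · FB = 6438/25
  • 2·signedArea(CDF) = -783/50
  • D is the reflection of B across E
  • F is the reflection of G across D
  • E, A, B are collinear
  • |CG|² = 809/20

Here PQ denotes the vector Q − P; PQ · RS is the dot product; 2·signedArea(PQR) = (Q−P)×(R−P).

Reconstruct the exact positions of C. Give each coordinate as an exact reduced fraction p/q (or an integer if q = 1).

1. C_x = -289/50  [CA · FB = 6438/25 ∩ 2·signedArea(CDF) = -783/50]
2. C_y = -174/25  [CA · FB = 6438/25 ∩ 2·signedArea(CDF) = -783/50]
   → C = (-289/50, -174/25)

C = (-289/50, -174/25)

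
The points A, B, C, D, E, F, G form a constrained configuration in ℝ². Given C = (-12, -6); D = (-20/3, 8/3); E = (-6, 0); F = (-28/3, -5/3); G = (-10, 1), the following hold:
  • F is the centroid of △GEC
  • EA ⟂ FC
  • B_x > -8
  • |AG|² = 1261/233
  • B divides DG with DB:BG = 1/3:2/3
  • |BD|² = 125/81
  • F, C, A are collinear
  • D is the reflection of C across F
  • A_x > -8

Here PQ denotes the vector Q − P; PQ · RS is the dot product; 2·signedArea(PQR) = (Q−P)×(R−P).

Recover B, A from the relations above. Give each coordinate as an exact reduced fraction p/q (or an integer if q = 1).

1. B_x = -70/9  [B divides DG with DB:BG = 1/3:2/3]
2. B_y = 19/9  [B divides DG with DB:BG = 1/3:2/3]
   → B = (-70/9, 19/9)
3. A_x = -1788/233  [F, C, A are collinear ∩ EA ⟂ FC]
4. A_y = 240/233  [F, C, A are collinear ∩ EA ⟂ FC]
   → A = (-1788/233, 240/233)

A = (-1788/233, 240/233)
B = (-70/9, 19/9)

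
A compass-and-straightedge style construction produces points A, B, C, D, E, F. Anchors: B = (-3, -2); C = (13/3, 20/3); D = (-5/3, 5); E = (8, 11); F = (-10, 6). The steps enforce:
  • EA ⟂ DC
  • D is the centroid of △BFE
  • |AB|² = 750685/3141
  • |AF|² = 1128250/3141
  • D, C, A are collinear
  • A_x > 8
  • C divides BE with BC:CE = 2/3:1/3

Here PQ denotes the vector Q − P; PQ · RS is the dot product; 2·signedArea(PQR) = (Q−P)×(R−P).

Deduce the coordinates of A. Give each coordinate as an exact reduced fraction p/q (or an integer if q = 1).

A = (9271/1047, 2765/349)

1. A_x = 9271/1047  [D, C, A are collinear ∩ EA ⟂ DC]
2. A_y = 2765/349  [D, C, A are collinear ∩ EA ⟂ DC]
   → A = (9271/1047, 2765/349)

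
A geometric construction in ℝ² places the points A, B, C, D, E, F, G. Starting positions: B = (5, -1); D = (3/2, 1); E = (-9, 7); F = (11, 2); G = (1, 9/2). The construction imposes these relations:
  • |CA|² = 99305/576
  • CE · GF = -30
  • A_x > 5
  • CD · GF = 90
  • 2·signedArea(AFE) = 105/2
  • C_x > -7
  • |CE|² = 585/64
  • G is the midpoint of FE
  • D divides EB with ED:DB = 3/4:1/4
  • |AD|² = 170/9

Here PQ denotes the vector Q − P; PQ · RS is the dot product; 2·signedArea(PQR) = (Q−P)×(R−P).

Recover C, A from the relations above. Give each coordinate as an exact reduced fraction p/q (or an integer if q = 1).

1. A_x = 35/6  [line -5·x + -20·y + 85/2 = 0 ∩ |AD|² = 170/9]
2. A_y = 2/3  [line -5·x + -20·y + 85/2 = 0 ∩ |AD|² = 170/9]
   → A = (35/6, 2/3)
3. C_x = -51/8  [line -10·x + 5/2·y + -155/2 = 0 ∩ |CA|² = 99305/576]
4. C_y = 11/2  [line -10·x + 5/2·y + -155/2 = 0 ∩ |CA|² = 99305/576]
   → C = (-51/8, 11/2)

A = (35/6, 2/3)
C = (-51/8, 11/2)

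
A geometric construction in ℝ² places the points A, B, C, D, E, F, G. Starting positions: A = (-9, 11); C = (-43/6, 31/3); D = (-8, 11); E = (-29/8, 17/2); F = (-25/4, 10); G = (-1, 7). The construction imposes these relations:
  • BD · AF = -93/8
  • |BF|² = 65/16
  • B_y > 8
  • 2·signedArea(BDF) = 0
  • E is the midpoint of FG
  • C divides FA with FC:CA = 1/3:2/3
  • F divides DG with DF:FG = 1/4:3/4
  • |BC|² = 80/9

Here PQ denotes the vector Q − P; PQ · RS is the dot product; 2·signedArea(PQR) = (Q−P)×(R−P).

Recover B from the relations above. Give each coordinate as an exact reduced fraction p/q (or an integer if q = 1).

1. B_x = -9/2  [2·signedArea(BDF) = 0 ∩ BD · AF = -93/8]
2. B_y = 9  [2·signedArea(BDF) = 0 ∩ BD · AF = -93/8]
   → B = (-9/2, 9)

B = (-9/2, 9)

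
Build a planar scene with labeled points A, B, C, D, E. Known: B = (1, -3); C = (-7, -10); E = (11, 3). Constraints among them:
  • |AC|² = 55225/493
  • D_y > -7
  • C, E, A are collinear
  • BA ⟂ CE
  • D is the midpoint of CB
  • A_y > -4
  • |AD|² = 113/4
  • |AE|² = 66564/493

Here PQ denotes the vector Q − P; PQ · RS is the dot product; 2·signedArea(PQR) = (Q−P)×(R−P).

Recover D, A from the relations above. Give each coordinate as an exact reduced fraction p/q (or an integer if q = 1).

1. D_x = -3  [D is the midpoint of CB]
2. D_y = -13/2  [D is the midpoint of CB]
   → D = (-3, -13/2)
3. A_x = 779/493  [C, E, A are collinear ∩ BA ⟂ CE]
4. A_y = -1875/493  [C, E, A are collinear ∩ BA ⟂ CE]
   → A = (779/493, -1875/493)

A = (779/493, -1875/493)
D = (-3, -13/2)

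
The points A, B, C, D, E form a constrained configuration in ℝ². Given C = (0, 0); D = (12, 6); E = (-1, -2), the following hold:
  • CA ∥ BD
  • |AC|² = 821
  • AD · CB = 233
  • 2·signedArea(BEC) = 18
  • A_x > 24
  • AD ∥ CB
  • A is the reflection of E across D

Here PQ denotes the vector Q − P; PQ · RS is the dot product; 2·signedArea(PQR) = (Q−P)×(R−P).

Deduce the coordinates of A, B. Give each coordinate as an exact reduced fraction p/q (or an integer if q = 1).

1. A_x = 25  [A is the reflection of E across D]
2. A_y = 14  [A is the reflection of E across D]
   → A = (25, 14)
3. B_x = -13  [CA ∥ BD ∩ AD ∥ CB]
4. B_y = -8  [CA ∥ BD ∩ AD ∥ CB]
   → B = (-13, -8)

A = (25, 14)
B = (-13, -8)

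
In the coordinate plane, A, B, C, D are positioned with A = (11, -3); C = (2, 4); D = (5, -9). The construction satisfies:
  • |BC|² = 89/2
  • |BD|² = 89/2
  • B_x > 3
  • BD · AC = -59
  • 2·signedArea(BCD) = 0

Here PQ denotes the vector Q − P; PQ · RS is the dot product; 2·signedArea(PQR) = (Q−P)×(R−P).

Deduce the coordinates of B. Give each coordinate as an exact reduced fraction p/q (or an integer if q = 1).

B = (7/2, -5/2)

1. B_x = 7/2  [2·signedArea(BCD) = 0 ∩ BD · AC = -59]
2. B_y = -5/2  [2·signedArea(BCD) = 0 ∩ BD · AC = -59]
   → B = (7/2, -5/2)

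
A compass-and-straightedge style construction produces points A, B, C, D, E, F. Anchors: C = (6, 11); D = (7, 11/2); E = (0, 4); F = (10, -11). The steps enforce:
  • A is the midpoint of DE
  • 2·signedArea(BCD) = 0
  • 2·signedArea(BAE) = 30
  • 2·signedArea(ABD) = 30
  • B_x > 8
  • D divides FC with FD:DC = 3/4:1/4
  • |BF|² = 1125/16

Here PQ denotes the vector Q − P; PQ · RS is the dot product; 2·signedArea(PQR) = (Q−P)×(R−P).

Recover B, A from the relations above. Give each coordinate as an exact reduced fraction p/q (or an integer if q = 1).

1. A_x = 7/2  [A is the midpoint of DE]
2. A_y = 19/4  [A is the midpoint of DE]
   → A = (7/2, 19/4)
3. B_x = 17/2  [2·signedArea(BCD) = 0 ∩ 2·signedArea(ABD) = 30]
4. B_y = -11/4  [2·signedArea(BCD) = 0 ∩ 2·signedArea(ABD) = 30]
   → B = (17/2, -11/4)

A = (7/2, 19/4)
B = (17/2, -11/4)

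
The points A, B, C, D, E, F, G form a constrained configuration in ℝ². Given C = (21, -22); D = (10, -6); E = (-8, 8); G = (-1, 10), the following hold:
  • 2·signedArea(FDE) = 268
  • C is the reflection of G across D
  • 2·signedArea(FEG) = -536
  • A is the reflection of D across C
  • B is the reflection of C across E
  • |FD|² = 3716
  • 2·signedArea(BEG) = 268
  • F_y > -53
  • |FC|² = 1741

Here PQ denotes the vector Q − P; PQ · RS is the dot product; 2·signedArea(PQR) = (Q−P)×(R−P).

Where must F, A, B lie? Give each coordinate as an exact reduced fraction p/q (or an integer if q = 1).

1. F_x = 50  [2·signedArea(FDE) = 268 ∩ 2·signedArea(FEG) = -536]
2. F_y = -52  [2·signedArea(FDE) = 268 ∩ 2·signedArea(FEG) = -536]
   → F = (50, -52)
3. A_x = 32  [A is the reflection of D across C]
4. A_y = -38  [A is the reflection of D across C]
   → A = (32, -38)
5. B_x = -37  [B is the reflection of C across E]
6. B_y = 38  [B is the reflection of C across E]
   → B = (-37, 38)

A = (32, -38)
B = (-37, 38)
F = (50, -52)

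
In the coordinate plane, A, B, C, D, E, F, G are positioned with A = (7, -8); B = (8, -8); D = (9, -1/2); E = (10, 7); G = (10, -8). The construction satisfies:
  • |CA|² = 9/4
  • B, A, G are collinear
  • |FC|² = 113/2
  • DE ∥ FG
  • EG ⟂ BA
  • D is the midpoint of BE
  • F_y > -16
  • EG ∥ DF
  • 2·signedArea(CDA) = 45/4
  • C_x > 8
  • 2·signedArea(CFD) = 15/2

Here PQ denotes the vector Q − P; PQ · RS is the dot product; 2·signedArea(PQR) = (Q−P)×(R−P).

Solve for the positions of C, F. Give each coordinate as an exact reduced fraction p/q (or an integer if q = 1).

C = (17/2, -8)
F = (9, -31/2)

1. F_x = 9  [DE ∥ FG ∩ EG ∥ DF]
2. F_y = -31/2  [DE ∥ FG ∩ EG ∥ DF]
   → F = (9, -31/2)
3. C_x = 17/2  [2·signedArea(CFD) = 15/2 ∩ 2·signedArea(CDA) = 45/4]
4. C_y = -8  [2·signedArea(CFD) = 15/2 ∩ 2·signedArea(CDA) = 45/4]
   → C = (17/2, -8)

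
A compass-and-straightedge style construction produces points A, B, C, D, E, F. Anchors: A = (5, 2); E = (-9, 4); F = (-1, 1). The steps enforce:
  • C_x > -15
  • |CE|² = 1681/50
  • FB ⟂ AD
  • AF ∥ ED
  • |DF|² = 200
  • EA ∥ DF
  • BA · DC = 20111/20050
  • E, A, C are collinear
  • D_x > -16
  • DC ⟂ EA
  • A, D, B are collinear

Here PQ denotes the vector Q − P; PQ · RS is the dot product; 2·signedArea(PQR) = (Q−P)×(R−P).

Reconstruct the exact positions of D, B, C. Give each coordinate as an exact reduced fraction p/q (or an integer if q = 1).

B = (-375/401, 921/401)
C = (-737/50, 241/50)
D = (-15, 3)

1. D_x = -15  [EA ∥ DF ∩ AF ∥ ED]
2. D_y = 3  [EA ∥ DF ∩ AF ∥ ED]
   → D = (-15, 3)
3. B_x = -375/401  [A, D, B are collinear ∩ FB ⟂ AD]
4. B_y = 921/401  [A, D, B are collinear ∩ FB ⟂ AD]
   → B = (-375/401, 921/401)
5. C_x = -737/50  [E, A, C are collinear ∩ DC ⟂ EA]
6. C_y = 241/50  [E, A, C are collinear ∩ DC ⟂ EA]
   → C = (-737/50, 241/50)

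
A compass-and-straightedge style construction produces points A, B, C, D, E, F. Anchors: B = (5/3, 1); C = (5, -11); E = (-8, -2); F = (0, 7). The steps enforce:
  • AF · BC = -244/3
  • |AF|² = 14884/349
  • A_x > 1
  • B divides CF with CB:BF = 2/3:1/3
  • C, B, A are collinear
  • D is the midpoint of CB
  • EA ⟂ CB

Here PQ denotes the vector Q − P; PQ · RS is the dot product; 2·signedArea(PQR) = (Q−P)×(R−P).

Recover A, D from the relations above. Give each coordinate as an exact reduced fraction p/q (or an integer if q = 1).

A = (610/349, 247/349)
D = (10/3, -5)

1. A_x = 610/349  [C, B, A are collinear ∩ EA ⟂ CB]
2. A_y = 247/349  [C, B, A are collinear ∩ EA ⟂ CB]
   → A = (610/349, 247/349)
3. D_x = 10/3  [D is the midpoint of CB]
4. D_y = -5  [D is the midpoint of CB]
   → D = (10/3, -5)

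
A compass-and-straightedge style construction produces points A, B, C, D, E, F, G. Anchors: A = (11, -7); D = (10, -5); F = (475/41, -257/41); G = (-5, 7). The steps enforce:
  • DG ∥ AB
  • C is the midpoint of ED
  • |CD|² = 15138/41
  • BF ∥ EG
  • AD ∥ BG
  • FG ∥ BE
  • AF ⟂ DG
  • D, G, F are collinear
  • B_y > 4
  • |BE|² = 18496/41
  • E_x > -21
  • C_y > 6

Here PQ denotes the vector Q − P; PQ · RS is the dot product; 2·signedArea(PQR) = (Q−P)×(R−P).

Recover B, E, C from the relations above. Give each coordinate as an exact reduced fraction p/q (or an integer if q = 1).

1. B_x = -4  [AD ∥ BG ∩ DG ∥ AB]
2. B_y = 5  [AD ∥ BG ∩ DG ∥ AB]
   → B = (-4, 5)
3. E_x = -844/41  [BF ∥ EG ∩ FG ∥ BE]
4. E_y = 749/41  [BF ∥ EG ∩ FG ∥ BE]
   → E = (-844/41, 749/41)
5. C_x = -217/41  [C is the midpoint of ED]
6. C_y = 272/41  [C is the midpoint of ED]
   → C = (-217/41, 272/41)

B = (-4, 5)
C = (-217/41, 272/41)
E = (-844/41, 749/41)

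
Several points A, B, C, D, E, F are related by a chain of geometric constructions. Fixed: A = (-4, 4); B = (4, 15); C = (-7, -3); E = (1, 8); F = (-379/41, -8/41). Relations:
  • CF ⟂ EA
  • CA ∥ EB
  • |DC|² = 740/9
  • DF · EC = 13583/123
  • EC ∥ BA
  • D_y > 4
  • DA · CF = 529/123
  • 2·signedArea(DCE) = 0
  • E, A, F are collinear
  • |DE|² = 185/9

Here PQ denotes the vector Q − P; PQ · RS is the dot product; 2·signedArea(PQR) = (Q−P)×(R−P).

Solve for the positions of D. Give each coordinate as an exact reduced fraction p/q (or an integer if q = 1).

1. D_x = -5/3  [2·signedArea(DCE) = 0 ∩ DA · CF = 529/123]
2. D_y = 13/3  [2·signedArea(DCE) = 0 ∩ DA · CF = 529/123]
   → D = (-5/3, 13/3)

D = (-5/3, 13/3)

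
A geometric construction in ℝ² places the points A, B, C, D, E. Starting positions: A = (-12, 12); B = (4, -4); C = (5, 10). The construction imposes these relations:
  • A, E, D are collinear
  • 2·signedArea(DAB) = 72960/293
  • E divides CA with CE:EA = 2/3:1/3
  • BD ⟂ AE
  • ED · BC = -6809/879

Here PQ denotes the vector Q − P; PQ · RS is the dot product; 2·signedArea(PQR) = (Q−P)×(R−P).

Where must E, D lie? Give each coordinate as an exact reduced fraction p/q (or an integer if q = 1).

D = (1652/293, 2908/293)
E = (-19/3, 34/3)

1. E_x = -19/3  [E divides CA with CE:EA = 2/3:1/3]
2. E_y = 34/3  [E divides CA with CE:EA = 2/3:1/3]
   → E = (-19/3, 34/3)
3. D_x = 1652/293  [A, E, D are collinear ∩ BD ⟂ AE]
4. D_y = 2908/293  [A, E, D are collinear ∩ BD ⟂ AE]
   → D = (1652/293, 2908/293)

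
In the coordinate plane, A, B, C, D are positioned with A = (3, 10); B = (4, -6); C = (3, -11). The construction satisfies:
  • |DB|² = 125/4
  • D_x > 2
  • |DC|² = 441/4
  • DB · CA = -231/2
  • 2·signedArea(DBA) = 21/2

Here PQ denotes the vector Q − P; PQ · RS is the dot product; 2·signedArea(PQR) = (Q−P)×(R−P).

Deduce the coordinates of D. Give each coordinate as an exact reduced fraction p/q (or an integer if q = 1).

1. D_x = 3  [2·signedArea(DBA) = 21/2 ∩ DB · CA = -231/2]
2. D_y = -1/2  [2·signedArea(DBA) = 21/2 ∩ DB · CA = -231/2]
   → D = (3, -1/2)

D = (3, -1/2)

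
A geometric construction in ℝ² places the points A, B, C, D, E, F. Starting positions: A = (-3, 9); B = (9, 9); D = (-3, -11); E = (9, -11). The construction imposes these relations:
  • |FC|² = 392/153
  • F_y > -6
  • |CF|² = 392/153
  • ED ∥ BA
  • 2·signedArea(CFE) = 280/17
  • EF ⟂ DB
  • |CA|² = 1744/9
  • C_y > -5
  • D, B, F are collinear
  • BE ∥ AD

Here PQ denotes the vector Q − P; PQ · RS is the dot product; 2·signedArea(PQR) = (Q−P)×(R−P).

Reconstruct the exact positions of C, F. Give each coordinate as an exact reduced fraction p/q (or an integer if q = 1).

C = (1, -13/3)
F = (3/17, -97/17)

1. F_x = 3/17  [D, B, F are collinear ∩ EF ⟂ DB]
2. F_y = -97/17  [D, B, F are collinear ∩ EF ⟂ DB]
   → F = (3/17, -97/17)
3. C_x = 1  [line 90/17·x + 150/17·y + 560/17 = 0 ∩ |FC|² = 392/153]
4. C_y = -13/3  [line 90/17·x + 150/17·y + 560/17 = 0 ∩ |FC|² = 392/153]
   → C = (1, -13/3)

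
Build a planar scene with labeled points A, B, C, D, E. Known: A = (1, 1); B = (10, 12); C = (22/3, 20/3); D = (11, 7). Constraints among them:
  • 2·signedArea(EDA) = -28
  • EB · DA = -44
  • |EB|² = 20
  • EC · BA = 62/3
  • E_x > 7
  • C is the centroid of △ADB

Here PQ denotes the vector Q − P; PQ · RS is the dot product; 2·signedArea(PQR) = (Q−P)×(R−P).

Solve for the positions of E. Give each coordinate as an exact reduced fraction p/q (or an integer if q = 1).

1. E_x = 8  [EC · BA = 62/3 ∩ EB · DA = -44]
2. E_y = 8  [EC · BA = 62/3 ∩ EB · DA = -44]
   → E = (8, 8)

E = (8, 8)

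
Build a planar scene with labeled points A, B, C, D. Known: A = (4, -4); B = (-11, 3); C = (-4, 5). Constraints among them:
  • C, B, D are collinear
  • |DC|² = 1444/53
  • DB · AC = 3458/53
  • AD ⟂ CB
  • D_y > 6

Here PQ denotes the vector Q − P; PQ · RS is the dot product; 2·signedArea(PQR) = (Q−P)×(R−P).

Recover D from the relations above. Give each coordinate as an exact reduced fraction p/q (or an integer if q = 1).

D = (54/53, 341/53)

1. D_x = 54/53  [C, B, D are collinear ∩ AD ⟂ CB]
2. D_y = 341/53  [C, B, D are collinear ∩ AD ⟂ CB]
   → D = (54/53, 341/53)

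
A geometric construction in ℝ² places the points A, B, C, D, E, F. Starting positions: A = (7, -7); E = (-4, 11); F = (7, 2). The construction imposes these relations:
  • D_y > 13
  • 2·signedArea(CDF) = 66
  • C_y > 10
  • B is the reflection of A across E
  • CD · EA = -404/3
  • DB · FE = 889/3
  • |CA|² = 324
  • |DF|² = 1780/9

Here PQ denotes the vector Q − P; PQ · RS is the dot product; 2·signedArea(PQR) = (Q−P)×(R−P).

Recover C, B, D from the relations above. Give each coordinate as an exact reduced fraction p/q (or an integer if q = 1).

1. B_x = -15  [B is the reflection of A across E]
2. B_y = 29  [B is the reflection of A across E]
   → B = (-15, 29)
3. D_x = -1/3  [line 11·x + -9·y + 389/3 = 0 ∩ |DF|² = 1780/9]
4. D_y = 14  [line 11·x + -9·y + 389/3 = 0 ∩ |DF|² = 1780/9]
   → D = (-1/3, 14)
5. C_x = 7  [2·signedArea(CDF) = 66 ∩ CD · EA = -404/3]
6. C_y = 11  [2·signedArea(CDF) = 66 ∩ CD · EA = -404/3]
   → C = (7, 11)

B = (-15, 29)
C = (7, 11)
D = (-1/3, 14)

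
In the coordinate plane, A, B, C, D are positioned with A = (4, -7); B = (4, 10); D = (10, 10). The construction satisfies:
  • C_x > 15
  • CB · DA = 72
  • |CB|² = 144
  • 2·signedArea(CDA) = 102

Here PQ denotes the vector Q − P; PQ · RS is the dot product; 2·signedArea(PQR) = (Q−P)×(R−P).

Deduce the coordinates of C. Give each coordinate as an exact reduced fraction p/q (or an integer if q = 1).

1. C_x = 16  [2·signedArea(CDA) = 102 ∩ CB · DA = 72]
2. C_y = 10  [2·signedArea(CDA) = 102 ∩ CB · DA = 72]
   → C = (16, 10)

C = (16, 10)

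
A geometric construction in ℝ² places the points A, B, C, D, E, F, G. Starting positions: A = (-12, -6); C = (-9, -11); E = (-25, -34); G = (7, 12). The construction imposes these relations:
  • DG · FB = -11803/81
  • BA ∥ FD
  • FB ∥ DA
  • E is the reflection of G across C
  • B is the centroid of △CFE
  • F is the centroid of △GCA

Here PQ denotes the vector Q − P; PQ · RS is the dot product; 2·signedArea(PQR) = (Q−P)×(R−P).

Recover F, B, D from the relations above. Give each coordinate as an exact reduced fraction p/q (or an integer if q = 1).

1. F_x = -14/3  [F is the centroid of △GCA]
2. F_y = -5/3  [F is the centroid of △GCA]
   → F = (-14/3, -5/3)
3. B_x = -116/9  [B is the centroid of △CFE]
4. B_y = -140/9  [B is the centroid of △CFE]
   → B = (-116/9, -140/9)
5. D_x = -34/9  [FB ∥ DA ∩ BA ∥ FD]
6. D_y = 71/9  [FB ∥ DA ∩ BA ∥ FD]
   → D = (-34/9, 71/9)

B = (-116/9, -140/9)
D = (-34/9, 71/9)
F = (-14/3, -5/3)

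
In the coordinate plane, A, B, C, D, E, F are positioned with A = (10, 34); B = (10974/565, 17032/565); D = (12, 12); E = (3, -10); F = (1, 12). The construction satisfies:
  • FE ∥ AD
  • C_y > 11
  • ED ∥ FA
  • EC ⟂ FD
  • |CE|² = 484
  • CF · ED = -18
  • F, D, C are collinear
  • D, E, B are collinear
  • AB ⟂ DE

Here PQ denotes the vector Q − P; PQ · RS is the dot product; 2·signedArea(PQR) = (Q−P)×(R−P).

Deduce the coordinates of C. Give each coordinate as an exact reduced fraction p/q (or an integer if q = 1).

C = (3, 12)

1. C_x = 3  [F, D, C are collinear ∩ EC ⟂ FD]
2. C_y = 12  [F, D, C are collinear ∩ EC ⟂ FD]
   → C = (3, 12)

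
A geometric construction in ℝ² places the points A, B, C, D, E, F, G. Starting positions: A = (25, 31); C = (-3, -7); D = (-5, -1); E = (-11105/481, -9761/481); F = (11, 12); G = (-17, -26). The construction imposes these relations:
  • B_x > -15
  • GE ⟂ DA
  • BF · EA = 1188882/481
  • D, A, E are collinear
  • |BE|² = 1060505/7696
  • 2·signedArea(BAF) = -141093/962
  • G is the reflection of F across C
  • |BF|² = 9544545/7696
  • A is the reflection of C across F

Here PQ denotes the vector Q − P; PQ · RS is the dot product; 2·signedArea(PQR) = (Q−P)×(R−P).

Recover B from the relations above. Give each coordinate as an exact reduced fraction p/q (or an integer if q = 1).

B = (-7006/481, -23511/1924)

1. B_x = -7006/481  [2·signedArea(BAF) = -141093/962 ∩ BF · EA = 1188882/481]
2. B_y = -23511/1924  [2·signedArea(BAF) = -141093/962 ∩ BF · EA = 1188882/481]
   → B = (-7006/481, -23511/1924)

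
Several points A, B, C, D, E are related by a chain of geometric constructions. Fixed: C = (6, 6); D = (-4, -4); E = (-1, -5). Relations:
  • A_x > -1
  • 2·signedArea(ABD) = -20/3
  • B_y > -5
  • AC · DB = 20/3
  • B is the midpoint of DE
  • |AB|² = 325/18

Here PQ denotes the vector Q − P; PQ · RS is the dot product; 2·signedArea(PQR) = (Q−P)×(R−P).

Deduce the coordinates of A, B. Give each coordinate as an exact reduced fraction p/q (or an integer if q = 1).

1. B_x = -5/2  [B is the midpoint of DE]
2. B_y = -9/2  [B is the midpoint of DE]
   → B = (-5/2, -9/2)
3. A_x = -2/3  [2·signedArea(ABD) = -20/3 ∩ AC · DB = 20/3]
4. A_y = -2/3  [2·signedArea(ABD) = -20/3 ∩ AC · DB = 20/3]
   → A = (-2/3, -2/3)

A = (-2/3, -2/3)
B = (-5/2, -9/2)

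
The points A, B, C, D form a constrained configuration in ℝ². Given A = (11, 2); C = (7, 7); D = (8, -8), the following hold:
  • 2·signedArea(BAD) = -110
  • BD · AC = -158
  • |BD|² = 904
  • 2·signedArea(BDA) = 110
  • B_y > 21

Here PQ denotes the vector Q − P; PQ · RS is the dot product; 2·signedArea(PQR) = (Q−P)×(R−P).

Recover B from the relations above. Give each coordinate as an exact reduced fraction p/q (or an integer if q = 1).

1. B_x = 6  [2·signedArea(BDA) = 110 ∩ BD · AC = -158]
2. B_y = 22  [2·signedArea(BDA) = 110 ∩ BD · AC = -158]
   → B = (6, 22)

B = (6, 22)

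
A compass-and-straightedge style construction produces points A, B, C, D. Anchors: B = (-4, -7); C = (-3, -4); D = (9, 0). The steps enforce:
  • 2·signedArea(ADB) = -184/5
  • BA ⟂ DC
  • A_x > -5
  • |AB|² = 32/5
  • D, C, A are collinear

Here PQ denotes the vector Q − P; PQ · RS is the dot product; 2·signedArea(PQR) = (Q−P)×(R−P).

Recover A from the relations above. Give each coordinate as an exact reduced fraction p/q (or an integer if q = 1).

A = (-24/5, -23/5)

1. A_x = -24/5  [D, C, A are collinear ∩ BA ⟂ DC]
2. A_y = -23/5  [D, C, A are collinear ∩ BA ⟂ DC]
   → A = (-24/5, -23/5)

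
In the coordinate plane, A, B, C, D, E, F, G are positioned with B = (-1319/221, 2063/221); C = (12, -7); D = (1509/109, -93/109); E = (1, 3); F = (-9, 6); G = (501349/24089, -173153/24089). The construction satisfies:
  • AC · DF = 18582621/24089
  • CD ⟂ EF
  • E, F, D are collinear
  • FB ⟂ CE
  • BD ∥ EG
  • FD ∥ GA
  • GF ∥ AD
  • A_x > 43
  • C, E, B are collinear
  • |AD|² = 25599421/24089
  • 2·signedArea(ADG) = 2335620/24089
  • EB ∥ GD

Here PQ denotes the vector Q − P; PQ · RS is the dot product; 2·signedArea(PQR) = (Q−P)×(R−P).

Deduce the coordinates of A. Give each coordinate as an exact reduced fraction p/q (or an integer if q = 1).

A = (1051639/24089, -338240/24089)

1. A_x = 1051639/24089  [GF ∥ AD ∩ FD ∥ GA]
2. A_y = -338240/24089  [GF ∥ AD ∩ FD ∥ GA]
   → A = (1051639/24089, -338240/24089)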